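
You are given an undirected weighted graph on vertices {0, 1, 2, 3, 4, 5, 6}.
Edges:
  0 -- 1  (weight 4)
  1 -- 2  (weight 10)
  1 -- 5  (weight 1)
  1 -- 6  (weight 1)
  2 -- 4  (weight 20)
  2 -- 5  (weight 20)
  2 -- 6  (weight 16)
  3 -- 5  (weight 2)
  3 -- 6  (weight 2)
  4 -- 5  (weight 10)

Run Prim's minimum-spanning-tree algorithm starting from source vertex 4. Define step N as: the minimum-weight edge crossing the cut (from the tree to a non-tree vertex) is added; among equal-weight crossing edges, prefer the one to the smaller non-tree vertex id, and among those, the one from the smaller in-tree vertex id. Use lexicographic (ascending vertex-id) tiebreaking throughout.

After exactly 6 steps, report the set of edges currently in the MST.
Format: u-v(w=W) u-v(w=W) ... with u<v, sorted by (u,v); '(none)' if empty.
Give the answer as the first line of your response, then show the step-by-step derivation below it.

0-1(w=4) 1-2(w=10) 1-5(w=1) 1-6(w=1) 3-5(w=2) 4-5(w=10)

step 1: add edge 4-5 (w=10); MST = {4-5(w=10)}
step 2: add edge 1-5 (w=1); MST = {1-5(w=1) 4-5(w=10)}
step 3: add edge 1-6 (w=1); MST = {1-5(w=1) 1-6(w=1) 4-5(w=10)}
step 4: add edge 3-5 (w=2); MST = {1-5(w=1) 1-6(w=1) 3-5(w=2) 4-5(w=10)}
step 5: add edge 0-1 (w=4); MST = {0-1(w=4) 1-5(w=1) 1-6(w=1) 3-5(w=2) 4-5(w=10)}
step 6: add edge 1-2 (w=10); MST = {0-1(w=4) 1-2(w=10) 1-5(w=1) 1-6(w=1) 3-5(w=2) 4-5(w=10)}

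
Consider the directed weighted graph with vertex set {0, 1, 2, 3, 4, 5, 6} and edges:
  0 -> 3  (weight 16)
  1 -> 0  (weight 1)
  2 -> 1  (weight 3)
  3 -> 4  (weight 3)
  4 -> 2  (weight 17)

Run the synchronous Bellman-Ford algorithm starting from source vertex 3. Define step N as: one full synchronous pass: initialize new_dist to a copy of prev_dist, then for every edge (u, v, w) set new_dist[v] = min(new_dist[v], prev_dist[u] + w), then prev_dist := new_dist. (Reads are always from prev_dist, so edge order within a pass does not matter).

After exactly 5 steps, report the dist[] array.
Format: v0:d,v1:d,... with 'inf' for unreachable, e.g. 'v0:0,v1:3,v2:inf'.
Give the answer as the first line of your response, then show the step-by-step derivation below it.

v0:24,v1:23,v2:20,v3:0,v4:3,v5:inf,v6:inf

step 1: dist = v0:inf,v1:inf,v2:inf,v3:0,v4:3,v5:inf,v6:inf
step 2: dist = v0:inf,v1:inf,v2:20,v3:0,v4:3,v5:inf,v6:inf
step 3: dist = v0:inf,v1:23,v2:20,v3:0,v4:3,v5:inf,v6:inf
step 4: dist = v0:24,v1:23,v2:20,v3:0,v4:3,v5:inf,v6:inf
step 5: dist = v0:24,v1:23,v2:20,v3:0,v4:3,v5:inf,v6:inf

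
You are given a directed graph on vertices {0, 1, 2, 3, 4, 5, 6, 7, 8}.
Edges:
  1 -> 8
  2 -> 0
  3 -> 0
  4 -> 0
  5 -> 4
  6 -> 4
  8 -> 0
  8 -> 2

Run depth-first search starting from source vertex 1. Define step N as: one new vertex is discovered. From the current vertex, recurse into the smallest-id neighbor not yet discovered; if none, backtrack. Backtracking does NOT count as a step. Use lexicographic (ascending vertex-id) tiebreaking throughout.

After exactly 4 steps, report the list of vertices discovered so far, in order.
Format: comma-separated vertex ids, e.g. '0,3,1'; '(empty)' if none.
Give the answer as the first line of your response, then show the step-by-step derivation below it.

1,8,0,2

step 1: discover 1; path=1; order=1
step 2: discover 8; path=1>8; order=1,8
step 3: discover 0; path=1>8>0; order=1,8,0
step 4: discover 2; path=1>8>2; order=1,8,0,2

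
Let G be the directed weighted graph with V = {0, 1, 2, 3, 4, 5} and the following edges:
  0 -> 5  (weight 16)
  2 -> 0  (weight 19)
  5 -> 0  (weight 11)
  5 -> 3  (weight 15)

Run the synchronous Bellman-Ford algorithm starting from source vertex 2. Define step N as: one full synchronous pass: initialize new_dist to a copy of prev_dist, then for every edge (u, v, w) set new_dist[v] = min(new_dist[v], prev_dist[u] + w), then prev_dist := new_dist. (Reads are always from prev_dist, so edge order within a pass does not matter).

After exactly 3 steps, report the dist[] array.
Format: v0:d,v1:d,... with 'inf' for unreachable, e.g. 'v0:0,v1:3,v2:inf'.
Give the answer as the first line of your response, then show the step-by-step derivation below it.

v0:19,v1:inf,v2:0,v3:50,v4:inf,v5:35

step 1: dist = v0:19,v1:inf,v2:0,v3:inf,v4:inf,v5:inf
step 2: dist = v0:19,v1:inf,v2:0,v3:inf,v4:inf,v5:35
step 3: dist = v0:19,v1:inf,v2:0,v3:50,v4:inf,v5:35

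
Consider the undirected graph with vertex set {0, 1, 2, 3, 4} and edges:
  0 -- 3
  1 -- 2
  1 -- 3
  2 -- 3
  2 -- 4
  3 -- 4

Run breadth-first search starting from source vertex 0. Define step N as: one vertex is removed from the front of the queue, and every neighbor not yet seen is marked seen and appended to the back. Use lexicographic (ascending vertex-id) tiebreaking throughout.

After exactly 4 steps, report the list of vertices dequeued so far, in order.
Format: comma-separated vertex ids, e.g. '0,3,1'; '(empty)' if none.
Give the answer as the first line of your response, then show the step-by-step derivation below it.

0,3,1,2

step 1: dequeue 0; queue=[3]; order=0
step 2: dequeue 3; queue=[1,2,4]; order=0,3
step 3: dequeue 1; queue=[2,4]; order=0,3,1
step 4: dequeue 2; queue=[4]; order=0,3,1,2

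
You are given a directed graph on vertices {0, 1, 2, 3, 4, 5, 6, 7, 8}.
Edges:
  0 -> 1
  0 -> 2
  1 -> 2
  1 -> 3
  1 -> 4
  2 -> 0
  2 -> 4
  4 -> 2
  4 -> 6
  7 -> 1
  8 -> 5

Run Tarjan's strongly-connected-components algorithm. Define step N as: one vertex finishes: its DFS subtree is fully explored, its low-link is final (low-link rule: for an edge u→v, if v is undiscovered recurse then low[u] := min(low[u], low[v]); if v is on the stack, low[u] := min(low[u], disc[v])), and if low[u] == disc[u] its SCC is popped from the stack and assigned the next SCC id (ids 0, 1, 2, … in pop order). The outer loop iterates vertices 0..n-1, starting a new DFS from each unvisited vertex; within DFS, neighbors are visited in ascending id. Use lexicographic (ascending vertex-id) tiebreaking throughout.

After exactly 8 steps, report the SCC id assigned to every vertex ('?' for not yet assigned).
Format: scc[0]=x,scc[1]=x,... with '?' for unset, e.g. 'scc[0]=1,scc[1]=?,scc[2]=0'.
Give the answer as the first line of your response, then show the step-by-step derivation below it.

scc[0]=2,scc[1]=2,scc[2]=2,scc[3]=1,scc[4]=2,scc[5]=3,scc[6]=0,scc[7]=4,scc[8]=?

step 1: low=(low[0]=0,low[1]=1,low[2]=0,low[3]=?,low[4]=2,low[5]=?,low[6]=4,low[7]=?,low[8]=?); scc=(scc[0]=?,scc[1]=?,scc[2]=?,scc[3]=?,scc[4]=?,scc[5]=?,scc[6]=0,scc[7]=?,scc[8]=?)
step 2: low=(low[0]=0,low[1]=1,low[2]=0,low[3]=?,low[4]=2,low[5]=?,low[6]=4,low[7]=?,low[8]=?); scc=(scc[0]=?,scc[1]=?,scc[2]=?,scc[3]=?,scc[4]=?,scc[5]=?,scc[6]=0,scc[7]=?,scc[8]=?)
step 3: low=(low[0]=0,low[1]=1,low[2]=0,low[3]=?,low[4]=2,low[5]=?,low[6]=4,low[7]=?,low[8]=?); scc=(scc[0]=?,scc[1]=?,scc[2]=?,scc[3]=?,scc[4]=?,scc[5]=?,scc[6]=0,scc[7]=?,scc[8]=?)
step 4: low=(low[0]=0,low[1]=0,low[2]=0,low[3]=5,low[4]=2,low[5]=?,low[6]=4,low[7]=?,low[8]=?); scc=(scc[0]=?,scc[1]=?,scc[2]=?,scc[3]=1,scc[4]=?,scc[5]=?,scc[6]=0,scc[7]=?,scc[8]=?)
step 5: low=(low[0]=0,low[1]=0,low[2]=0,low[3]=5,low[4]=2,low[5]=?,low[6]=4,low[7]=?,low[8]=?); scc=(scc[0]=?,scc[1]=?,scc[2]=?,scc[3]=1,scc[4]=?,scc[5]=?,scc[6]=0,scc[7]=?,scc[8]=?)
step 6: low=(low[0]=0,low[1]=0,low[2]=0,low[3]=5,low[4]=2,low[5]=?,low[6]=4,low[7]=?,low[8]=?); scc=(scc[0]=2,scc[1]=2,scc[2]=2,scc[3]=1,scc[4]=2,scc[5]=?,scc[6]=0,scc[7]=?,scc[8]=?)
step 7: low=(low[0]=0,low[1]=0,low[2]=0,low[3]=5,low[4]=2,low[5]=6,low[6]=4,low[7]=?,low[8]=?); scc=(scc[0]=2,scc[1]=2,scc[2]=2,scc[3]=1,scc[4]=2,scc[5]=3,scc[6]=0,scc[7]=?,scc[8]=?)
step 8: low=(low[0]=0,low[1]=0,low[2]=0,low[3]=5,low[4]=2,low[5]=6,low[6]=4,low[7]=7,low[8]=?); scc=(scc[0]=2,scc[1]=2,scc[2]=2,scc[3]=1,scc[4]=2,scc[5]=3,scc[6]=0,scc[7]=4,scc[8]=?)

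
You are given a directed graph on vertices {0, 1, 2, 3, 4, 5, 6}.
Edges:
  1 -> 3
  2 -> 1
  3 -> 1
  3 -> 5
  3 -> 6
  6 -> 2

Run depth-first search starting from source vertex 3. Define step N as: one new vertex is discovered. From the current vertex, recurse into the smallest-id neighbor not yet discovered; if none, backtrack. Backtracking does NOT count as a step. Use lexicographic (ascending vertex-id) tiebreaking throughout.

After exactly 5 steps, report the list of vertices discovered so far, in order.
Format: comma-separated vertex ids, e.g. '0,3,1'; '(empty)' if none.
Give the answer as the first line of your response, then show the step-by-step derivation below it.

3,1,5,6,2

step 1: discover 3; path=3; order=3
step 2: discover 1; path=3>1; order=3,1
step 3: discover 5; path=3>5; order=3,1,5
step 4: discover 6; path=3>6; order=3,1,5,6
step 5: discover 2; path=3>6>2; order=3,1,5,6,2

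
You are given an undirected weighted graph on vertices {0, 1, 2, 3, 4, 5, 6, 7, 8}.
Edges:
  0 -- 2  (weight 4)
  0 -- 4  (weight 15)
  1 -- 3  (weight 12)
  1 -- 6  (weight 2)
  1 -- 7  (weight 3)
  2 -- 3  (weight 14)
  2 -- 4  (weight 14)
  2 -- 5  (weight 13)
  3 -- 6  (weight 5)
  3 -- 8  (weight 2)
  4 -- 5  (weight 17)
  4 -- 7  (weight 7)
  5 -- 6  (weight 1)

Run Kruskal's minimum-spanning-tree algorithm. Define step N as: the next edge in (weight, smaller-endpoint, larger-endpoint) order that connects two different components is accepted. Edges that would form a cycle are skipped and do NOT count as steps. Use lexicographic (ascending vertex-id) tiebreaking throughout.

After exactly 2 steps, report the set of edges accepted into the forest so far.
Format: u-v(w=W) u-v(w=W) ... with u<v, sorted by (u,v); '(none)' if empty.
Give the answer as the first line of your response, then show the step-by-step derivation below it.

1-6(w=2) 5-6(w=1)

step 1: add edge 5-6 (w=1); MST = {5-6(w=1)}
step 2: add edge 1-6 (w=2); MST = {1-6(w=2) 5-6(w=1)}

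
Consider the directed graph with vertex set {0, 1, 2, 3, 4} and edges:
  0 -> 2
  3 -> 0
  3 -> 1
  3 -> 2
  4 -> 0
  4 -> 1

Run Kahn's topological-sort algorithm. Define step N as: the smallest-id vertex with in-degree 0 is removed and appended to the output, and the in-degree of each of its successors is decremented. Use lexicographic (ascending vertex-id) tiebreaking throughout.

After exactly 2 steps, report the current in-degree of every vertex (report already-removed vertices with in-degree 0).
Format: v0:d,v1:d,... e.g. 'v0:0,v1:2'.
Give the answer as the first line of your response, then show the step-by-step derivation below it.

v0:0,v1:0,v2:1,v3:0,v4:0

step 1: output 3; order=[3]; indeg=(1,1,1,0,0)
step 2: output 4; order=[3,4]; indeg=(0,0,1,0,0)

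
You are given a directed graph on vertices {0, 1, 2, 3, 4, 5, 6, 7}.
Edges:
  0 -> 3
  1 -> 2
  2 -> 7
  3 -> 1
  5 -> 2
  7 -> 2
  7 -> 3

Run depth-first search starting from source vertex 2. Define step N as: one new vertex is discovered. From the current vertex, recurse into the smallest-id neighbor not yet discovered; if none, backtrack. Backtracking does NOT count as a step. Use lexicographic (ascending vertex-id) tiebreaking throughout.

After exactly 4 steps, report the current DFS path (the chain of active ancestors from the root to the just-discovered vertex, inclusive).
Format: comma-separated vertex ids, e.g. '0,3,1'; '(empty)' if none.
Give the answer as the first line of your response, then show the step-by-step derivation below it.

2,7,3,1

step 1: discover 2; path=2; order=2
step 2: discover 7; path=2>7; order=2,7
step 3: discover 3; path=2>7>3; order=2,7,3
step 4: discover 1; path=2>7>3>1; order=2,7,3,1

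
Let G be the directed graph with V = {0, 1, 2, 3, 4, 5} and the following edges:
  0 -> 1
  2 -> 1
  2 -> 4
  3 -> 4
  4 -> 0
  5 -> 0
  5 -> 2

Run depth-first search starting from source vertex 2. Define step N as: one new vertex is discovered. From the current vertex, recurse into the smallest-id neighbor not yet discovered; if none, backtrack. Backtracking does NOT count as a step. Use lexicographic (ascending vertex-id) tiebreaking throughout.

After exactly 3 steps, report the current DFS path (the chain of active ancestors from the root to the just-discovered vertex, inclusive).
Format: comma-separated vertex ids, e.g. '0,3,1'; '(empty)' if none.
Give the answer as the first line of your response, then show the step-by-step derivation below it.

2,4

step 1: discover 2; path=2; order=2
step 2: discover 1; path=2>1; order=2,1
step 3: discover 4; path=2>4; order=2,1,4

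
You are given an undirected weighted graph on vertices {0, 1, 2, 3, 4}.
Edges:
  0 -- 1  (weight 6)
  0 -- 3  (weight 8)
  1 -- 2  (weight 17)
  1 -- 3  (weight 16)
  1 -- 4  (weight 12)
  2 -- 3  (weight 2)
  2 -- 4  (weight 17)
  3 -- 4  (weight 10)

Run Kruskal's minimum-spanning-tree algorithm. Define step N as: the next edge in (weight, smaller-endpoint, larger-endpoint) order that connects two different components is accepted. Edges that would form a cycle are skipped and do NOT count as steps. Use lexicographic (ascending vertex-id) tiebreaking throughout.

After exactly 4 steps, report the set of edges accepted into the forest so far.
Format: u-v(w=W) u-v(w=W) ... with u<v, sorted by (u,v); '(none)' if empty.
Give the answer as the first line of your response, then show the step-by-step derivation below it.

0-1(w=6) 0-3(w=8) 2-3(w=2) 3-4(w=10)

step 1: add edge 2-3 (w=2); MST = {2-3(w=2)}
step 2: add edge 0-1 (w=6); MST = {0-1(w=6) 2-3(w=2)}
step 3: add edge 0-3 (w=8); MST = {0-1(w=6) 0-3(w=8) 2-3(w=2)}
step 4: add edge 3-4 (w=10); MST = {0-1(w=6) 0-3(w=8) 2-3(w=2) 3-4(w=10)}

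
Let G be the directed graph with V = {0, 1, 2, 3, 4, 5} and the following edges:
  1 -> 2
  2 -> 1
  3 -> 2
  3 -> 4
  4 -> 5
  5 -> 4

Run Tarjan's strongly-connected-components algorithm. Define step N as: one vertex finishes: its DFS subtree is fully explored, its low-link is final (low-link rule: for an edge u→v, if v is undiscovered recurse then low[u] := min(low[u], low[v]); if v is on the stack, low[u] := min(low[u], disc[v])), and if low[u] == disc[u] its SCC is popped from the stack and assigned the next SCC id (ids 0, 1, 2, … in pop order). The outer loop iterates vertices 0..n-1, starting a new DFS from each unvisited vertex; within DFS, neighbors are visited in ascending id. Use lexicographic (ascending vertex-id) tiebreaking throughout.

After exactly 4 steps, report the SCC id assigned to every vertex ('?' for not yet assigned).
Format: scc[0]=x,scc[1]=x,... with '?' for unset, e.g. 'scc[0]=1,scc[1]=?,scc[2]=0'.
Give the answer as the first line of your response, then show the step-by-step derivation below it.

scc[0]=0,scc[1]=1,scc[2]=1,scc[3]=?,scc[4]=?,scc[5]=?

step 1: low=(low[0]=0,low[1]=?,low[2]=?,low[3]=?,low[4]=?,low[5]=?); scc=(scc[0]=0,scc[1]=?,scc[2]=?,scc[3]=?,scc[4]=?,scc[5]=?)
step 2: low=(low[0]=0,low[1]=1,low[2]=1,low[3]=?,low[4]=?,low[5]=?); scc=(scc[0]=0,scc[1]=?,scc[2]=?,scc[3]=?,scc[4]=?,scc[5]=?)
step 3: low=(low[0]=0,low[1]=1,low[2]=1,low[3]=?,low[4]=?,low[5]=?); scc=(scc[0]=0,scc[1]=1,scc[2]=1,scc[3]=?,scc[4]=?,scc[5]=?)
step 4: low=(low[0]=0,low[1]=1,low[2]=1,low[3]=3,low[4]=4,low[5]=4); scc=(scc[0]=0,scc[1]=1,scc[2]=1,scc[3]=?,scc[4]=?,scc[5]=?)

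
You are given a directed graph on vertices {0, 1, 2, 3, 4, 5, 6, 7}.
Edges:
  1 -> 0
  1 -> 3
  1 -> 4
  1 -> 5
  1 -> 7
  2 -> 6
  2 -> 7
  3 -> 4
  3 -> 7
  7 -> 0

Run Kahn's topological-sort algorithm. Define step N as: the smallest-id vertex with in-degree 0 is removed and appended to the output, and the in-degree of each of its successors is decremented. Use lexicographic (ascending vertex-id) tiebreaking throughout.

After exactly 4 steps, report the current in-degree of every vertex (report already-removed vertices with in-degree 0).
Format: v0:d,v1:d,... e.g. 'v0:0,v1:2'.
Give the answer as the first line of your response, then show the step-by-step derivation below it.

v0:1,v1:0,v2:0,v3:0,v4:0,v5:0,v6:0,v7:0

step 1: output 1; order=[1]; indeg=(1,0,0,0,1,0,1,2)
step 2: output 2; order=[1,2]; indeg=(1,0,0,0,1,0,0,1)
step 3: output 3; order=[1,2,3]; indeg=(1,0,0,0,0,0,0,0)
step 4: output 4; order=[1,2,3,4]; indeg=(1,0,0,0,0,0,0,0)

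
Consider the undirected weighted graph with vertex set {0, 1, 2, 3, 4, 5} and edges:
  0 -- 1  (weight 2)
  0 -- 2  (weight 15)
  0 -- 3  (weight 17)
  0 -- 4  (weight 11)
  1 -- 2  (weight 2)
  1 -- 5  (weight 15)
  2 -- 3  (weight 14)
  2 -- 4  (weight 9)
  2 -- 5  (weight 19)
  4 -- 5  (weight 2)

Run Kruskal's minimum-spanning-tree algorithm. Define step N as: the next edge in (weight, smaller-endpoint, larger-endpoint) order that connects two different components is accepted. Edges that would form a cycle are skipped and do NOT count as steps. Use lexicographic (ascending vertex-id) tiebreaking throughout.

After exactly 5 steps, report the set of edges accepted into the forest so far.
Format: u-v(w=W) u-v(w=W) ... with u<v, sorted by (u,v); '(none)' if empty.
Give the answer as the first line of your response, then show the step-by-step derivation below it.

0-1(w=2) 1-2(w=2) 2-3(w=14) 2-4(w=9) 4-5(w=2)

step 1: add edge 0-1 (w=2); MST = {0-1(w=2)}
step 2: add edge 1-2 (w=2); MST = {0-1(w=2) 1-2(w=2)}
step 3: add edge 4-5 (w=2); MST = {0-1(w=2) 1-2(w=2) 4-5(w=2)}
step 4: add edge 2-4 (w=9); MST = {0-1(w=2) 1-2(w=2) 2-4(w=9) 4-5(w=2)}
step 5: add edge 2-3 (w=14); MST = {0-1(w=2) 1-2(w=2) 2-3(w=14) 2-4(w=9) 4-5(w=2)}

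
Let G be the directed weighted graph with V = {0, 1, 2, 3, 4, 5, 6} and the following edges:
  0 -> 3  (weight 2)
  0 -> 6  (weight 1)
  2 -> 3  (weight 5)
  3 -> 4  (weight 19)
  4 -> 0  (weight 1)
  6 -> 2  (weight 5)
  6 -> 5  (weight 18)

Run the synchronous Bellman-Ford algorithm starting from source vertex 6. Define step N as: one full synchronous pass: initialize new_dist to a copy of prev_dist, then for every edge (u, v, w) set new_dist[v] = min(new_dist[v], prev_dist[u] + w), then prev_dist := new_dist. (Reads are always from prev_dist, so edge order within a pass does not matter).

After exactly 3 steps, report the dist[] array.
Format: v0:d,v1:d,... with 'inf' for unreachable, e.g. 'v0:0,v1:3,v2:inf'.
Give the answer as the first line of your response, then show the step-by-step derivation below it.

v0:inf,v1:inf,v2:5,v3:10,v4:29,v5:18,v6:0

step 1: dist = v0:inf,v1:inf,v2:5,v3:inf,v4:inf,v5:18,v6:0
step 2: dist = v0:inf,v1:inf,v2:5,v3:10,v4:inf,v5:18,v6:0
step 3: dist = v0:inf,v1:inf,v2:5,v3:10,v4:29,v5:18,v6:0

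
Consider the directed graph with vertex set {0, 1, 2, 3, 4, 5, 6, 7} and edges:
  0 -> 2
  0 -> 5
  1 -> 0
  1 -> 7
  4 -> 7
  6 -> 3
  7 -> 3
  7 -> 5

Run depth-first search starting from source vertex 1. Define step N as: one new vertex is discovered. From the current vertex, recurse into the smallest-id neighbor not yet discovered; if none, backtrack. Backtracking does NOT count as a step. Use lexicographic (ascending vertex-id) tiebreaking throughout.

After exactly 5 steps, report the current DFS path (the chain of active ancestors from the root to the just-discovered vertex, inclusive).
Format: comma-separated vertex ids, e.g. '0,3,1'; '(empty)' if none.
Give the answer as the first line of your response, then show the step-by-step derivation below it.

1,7

step 1: discover 1; path=1; order=1
step 2: discover 0; path=1>0; order=1,0
step 3: discover 2; path=1>0>2; order=1,0,2
step 4: discover 5; path=1>0>5; order=1,0,2,5
step 5: discover 7; path=1>7; order=1,0,2,5,7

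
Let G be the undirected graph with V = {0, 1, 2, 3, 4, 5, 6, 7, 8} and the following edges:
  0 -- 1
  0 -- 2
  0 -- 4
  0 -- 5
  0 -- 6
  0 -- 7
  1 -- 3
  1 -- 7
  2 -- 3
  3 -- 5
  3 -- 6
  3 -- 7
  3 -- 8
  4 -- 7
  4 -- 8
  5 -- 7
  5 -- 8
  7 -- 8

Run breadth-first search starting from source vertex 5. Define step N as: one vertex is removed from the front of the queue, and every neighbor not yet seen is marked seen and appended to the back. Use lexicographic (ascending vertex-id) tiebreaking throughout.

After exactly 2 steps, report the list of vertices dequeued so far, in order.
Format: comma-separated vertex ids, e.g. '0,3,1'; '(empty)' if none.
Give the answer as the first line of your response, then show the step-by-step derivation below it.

5,0

step 1: dequeue 5; queue=[0,3,7,8]; order=5
step 2: dequeue 0; queue=[3,7,8,1,2,4,6]; order=5,0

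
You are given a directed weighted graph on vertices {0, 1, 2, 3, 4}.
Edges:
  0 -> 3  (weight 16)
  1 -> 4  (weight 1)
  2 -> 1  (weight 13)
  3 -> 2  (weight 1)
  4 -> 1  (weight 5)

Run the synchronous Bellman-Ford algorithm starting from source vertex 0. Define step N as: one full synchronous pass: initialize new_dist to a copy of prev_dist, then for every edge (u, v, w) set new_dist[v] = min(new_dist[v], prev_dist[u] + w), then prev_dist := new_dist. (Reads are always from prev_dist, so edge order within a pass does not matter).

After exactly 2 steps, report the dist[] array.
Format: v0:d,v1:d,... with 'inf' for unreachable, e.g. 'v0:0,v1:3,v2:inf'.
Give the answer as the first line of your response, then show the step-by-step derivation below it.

v0:0,v1:inf,v2:17,v3:16,v4:inf

step 1: dist = v0:0,v1:inf,v2:inf,v3:16,v4:inf
step 2: dist = v0:0,v1:inf,v2:17,v3:16,v4:inf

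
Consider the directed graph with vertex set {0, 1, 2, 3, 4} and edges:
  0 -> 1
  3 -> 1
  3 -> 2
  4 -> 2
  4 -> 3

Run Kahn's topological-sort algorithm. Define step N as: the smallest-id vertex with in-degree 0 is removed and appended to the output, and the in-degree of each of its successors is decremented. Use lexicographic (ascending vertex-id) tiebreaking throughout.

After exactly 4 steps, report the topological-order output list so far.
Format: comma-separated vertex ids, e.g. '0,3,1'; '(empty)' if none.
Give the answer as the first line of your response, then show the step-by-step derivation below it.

0,4,3,1

step 1: output 0; order=[0]; indeg=(0,1,2,1,0)
step 2: output 4; order=[0,4]; indeg=(0,1,1,0,0)
step 3: output 3; order=[0,4,3]; indeg=(0,0,0,0,0)
step 4: output 1; order=[0,4,3,1]; indeg=(0,0,0,0,0)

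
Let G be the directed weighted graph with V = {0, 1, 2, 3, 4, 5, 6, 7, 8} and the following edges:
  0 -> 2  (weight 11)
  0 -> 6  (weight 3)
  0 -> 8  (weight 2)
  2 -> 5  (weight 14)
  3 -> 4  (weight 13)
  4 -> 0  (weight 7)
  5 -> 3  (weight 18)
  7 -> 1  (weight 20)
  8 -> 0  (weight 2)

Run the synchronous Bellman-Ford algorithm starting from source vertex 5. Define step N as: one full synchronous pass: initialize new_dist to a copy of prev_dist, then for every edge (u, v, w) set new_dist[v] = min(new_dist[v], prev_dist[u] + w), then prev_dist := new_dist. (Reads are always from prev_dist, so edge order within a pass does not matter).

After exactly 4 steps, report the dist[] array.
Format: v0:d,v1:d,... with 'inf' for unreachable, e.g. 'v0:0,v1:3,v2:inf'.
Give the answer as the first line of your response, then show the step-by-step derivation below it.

v0:38,v1:inf,v2:49,v3:18,v4:31,v5:0,v6:41,v7:inf,v8:40

step 1: dist = v0:inf,v1:inf,v2:inf,v3:18,v4:inf,v5:0,v6:inf,v7:inf,v8:inf
step 2: dist = v0:inf,v1:inf,v2:inf,v3:18,v4:31,v5:0,v6:inf,v7:inf,v8:inf
step 3: dist = v0:38,v1:inf,v2:inf,v3:18,v4:31,v5:0,v6:inf,v7:inf,v8:inf
step 4: dist = v0:38,v1:inf,v2:49,v3:18,v4:31,v5:0,v6:41,v7:inf,v8:40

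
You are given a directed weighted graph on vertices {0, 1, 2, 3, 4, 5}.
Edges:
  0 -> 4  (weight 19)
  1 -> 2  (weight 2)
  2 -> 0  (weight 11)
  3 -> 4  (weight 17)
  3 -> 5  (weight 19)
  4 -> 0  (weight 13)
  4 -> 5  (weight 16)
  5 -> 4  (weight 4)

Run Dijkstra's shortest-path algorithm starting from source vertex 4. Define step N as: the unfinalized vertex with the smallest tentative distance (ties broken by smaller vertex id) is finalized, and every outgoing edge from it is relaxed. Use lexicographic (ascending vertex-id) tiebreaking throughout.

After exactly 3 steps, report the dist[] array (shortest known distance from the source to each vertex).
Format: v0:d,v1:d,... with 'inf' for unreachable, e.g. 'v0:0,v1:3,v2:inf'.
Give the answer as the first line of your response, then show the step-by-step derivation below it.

v0:13,v1:inf,v2:inf,v3:inf,v4:0,v5:16

step 1: dist = v0:13,v1:inf,v2:inf,v3:inf,v4:0,v5:16
step 2: dist = v0:13,v1:inf,v2:inf,v3:inf,v4:0,v5:16
step 3: dist = v0:13,v1:inf,v2:inf,v3:inf,v4:0,v5:16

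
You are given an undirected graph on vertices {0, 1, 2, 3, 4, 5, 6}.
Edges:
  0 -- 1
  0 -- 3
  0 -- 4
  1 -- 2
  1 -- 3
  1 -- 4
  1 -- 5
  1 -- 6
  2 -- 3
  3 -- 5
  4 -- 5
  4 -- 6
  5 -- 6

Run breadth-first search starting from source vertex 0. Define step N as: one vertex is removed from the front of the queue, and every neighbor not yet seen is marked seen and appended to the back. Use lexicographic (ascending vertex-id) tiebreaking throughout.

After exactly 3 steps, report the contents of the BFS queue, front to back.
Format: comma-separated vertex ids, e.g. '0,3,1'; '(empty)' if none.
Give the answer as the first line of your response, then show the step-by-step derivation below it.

4,2,5,6

step 1: dequeue 0; queue=[1,3,4]; order=0
step 2: dequeue 1; queue=[3,4,2,5,6]; order=0,1
step 3: dequeue 3; queue=[4,2,5,6]; order=0,1,3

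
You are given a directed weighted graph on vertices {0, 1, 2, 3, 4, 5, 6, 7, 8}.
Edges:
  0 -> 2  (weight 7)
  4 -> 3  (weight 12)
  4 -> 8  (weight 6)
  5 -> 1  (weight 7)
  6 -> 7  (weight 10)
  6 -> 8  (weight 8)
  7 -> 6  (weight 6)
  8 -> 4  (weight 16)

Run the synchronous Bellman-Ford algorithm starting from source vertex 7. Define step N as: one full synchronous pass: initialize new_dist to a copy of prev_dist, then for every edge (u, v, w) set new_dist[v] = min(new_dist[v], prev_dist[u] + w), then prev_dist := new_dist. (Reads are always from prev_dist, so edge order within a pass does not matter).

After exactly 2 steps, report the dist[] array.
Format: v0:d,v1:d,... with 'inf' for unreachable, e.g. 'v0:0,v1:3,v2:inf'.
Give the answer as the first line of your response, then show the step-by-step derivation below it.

v0:inf,v1:inf,v2:inf,v3:inf,v4:inf,v5:inf,v6:6,v7:0,v8:14

step 1: dist = v0:inf,v1:inf,v2:inf,v3:inf,v4:inf,v5:inf,v6:6,v7:0,v8:inf
step 2: dist = v0:inf,v1:inf,v2:inf,v3:inf,v4:inf,v5:inf,v6:6,v7:0,v8:14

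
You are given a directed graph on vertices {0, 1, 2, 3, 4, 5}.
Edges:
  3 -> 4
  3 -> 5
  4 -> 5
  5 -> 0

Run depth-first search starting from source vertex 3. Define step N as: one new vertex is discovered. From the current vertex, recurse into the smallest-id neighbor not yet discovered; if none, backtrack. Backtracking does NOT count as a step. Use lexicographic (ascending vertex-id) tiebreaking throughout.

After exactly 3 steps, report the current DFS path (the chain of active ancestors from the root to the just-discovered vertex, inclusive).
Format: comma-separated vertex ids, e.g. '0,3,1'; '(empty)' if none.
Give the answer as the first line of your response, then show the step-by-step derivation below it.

3,4,5

step 1: discover 3; path=3; order=3
step 2: discover 4; path=3>4; order=3,4
step 3: discover 5; path=3>4>5; order=3,4,5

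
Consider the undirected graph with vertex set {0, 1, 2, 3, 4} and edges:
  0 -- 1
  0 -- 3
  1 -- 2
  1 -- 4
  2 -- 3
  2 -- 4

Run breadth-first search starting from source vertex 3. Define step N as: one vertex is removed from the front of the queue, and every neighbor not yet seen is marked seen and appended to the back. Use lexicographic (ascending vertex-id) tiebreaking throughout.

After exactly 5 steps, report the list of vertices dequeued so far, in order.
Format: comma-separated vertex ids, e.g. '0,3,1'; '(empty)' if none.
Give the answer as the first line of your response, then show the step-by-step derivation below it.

3,0,2,1,4

step 1: dequeue 3; queue=[0,2]; order=3
step 2: dequeue 0; queue=[2,1]; order=3,0
step 3: dequeue 2; queue=[1,4]; order=3,0,2
step 4: dequeue 1; queue=[4]; order=3,0,2,1
step 5: dequeue 4; queue=[(empty)]; order=3,0,2,1,4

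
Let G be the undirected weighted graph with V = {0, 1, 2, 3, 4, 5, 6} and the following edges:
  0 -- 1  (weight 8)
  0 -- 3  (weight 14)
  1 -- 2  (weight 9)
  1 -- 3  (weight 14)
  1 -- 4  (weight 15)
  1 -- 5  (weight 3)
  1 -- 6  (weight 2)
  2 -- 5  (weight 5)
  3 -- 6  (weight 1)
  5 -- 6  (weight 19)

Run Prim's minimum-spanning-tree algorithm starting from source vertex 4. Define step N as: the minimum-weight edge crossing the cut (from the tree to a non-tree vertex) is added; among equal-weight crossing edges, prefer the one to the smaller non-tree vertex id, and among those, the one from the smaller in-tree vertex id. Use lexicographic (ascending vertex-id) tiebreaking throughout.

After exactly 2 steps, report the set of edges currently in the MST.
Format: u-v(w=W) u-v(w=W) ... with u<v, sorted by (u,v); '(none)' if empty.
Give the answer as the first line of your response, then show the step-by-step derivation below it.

1-4(w=15) 1-6(w=2)

step 1: add edge 1-4 (w=15); MST = {1-4(w=15)}
step 2: add edge 1-6 (w=2); MST = {1-4(w=15) 1-6(w=2)}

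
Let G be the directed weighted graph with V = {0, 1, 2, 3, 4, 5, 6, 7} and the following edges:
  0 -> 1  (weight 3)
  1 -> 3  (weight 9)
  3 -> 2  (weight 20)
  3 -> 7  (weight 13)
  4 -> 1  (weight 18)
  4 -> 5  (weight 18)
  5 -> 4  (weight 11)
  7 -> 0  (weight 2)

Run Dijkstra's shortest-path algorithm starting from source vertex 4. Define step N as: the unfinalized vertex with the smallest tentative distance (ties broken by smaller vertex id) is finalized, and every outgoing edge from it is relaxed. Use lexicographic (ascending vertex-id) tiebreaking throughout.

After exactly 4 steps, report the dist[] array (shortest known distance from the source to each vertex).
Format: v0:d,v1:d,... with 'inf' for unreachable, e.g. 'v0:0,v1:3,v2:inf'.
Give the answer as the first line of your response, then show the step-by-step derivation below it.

v0:inf,v1:18,v2:47,v3:27,v4:0,v5:18,v6:inf,v7:40

step 1: dist = v0:inf,v1:18,v2:inf,v3:inf,v4:0,v5:18,v6:inf,v7:inf
step 2: dist = v0:inf,v1:18,v2:inf,v3:27,v4:0,v5:18,v6:inf,v7:inf
step 3: dist = v0:inf,v1:18,v2:inf,v3:27,v4:0,v5:18,v6:inf,v7:inf
step 4: dist = v0:inf,v1:18,v2:47,v3:27,v4:0,v5:18,v6:inf,v7:40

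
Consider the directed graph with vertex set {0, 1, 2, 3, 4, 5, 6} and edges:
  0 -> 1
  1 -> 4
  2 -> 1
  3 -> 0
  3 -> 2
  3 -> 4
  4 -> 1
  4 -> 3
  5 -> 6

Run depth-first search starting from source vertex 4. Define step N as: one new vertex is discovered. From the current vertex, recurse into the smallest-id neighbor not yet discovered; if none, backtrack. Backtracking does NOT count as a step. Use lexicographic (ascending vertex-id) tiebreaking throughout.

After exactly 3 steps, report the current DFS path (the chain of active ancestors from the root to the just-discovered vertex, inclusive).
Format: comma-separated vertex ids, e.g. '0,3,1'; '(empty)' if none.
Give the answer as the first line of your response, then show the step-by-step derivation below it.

4,3

step 1: discover 4; path=4; order=4
step 2: discover 1; path=4>1; order=4,1
step 3: discover 3; path=4>3; order=4,1,3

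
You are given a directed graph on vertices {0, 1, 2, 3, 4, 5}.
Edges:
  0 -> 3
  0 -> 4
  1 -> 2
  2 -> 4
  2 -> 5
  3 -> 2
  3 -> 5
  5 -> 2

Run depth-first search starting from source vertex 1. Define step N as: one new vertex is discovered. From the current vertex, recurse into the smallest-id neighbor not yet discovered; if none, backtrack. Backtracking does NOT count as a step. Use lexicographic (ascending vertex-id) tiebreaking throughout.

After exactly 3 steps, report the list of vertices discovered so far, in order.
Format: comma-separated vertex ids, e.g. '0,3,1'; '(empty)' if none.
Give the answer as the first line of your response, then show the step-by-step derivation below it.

1,2,4

step 1: discover 1; path=1; order=1
step 2: discover 2; path=1>2; order=1,2
step 3: discover 4; path=1>2>4; order=1,2,4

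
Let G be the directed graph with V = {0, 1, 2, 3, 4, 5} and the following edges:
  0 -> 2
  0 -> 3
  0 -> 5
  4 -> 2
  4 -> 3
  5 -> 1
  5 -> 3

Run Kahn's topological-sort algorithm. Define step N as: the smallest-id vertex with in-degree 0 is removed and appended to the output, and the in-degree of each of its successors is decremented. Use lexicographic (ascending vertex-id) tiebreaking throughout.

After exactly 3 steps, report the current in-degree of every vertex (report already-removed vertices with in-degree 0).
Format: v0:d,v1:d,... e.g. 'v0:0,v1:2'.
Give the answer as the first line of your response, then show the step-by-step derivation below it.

v0:0,v1:1,v2:0,v3:1,v4:0,v5:0

step 1: output 0; order=[0]; indeg=(0,1,1,2,0,0)
step 2: output 4; order=[0,4]; indeg=(0,1,0,1,0,0)
step 3: output 2; order=[0,4,2]; indeg=(0,1,0,1,0,0)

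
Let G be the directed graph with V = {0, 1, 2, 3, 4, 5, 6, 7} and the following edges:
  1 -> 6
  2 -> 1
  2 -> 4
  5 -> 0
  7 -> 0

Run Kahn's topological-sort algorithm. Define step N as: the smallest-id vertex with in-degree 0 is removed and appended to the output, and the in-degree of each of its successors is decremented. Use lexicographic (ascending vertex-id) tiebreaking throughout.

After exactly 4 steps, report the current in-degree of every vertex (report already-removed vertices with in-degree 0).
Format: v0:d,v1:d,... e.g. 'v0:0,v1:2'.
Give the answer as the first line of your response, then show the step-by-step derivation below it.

v0:2,v1:0,v2:0,v3:0,v4:0,v5:0,v6:0,v7:0

step 1: output 2; order=[2]; indeg=(2,0,0,0,0,0,1,0)
step 2: output 1; order=[2,1]; indeg=(2,0,0,0,0,0,0,0)
step 3: output 3; order=[2,1,3]; indeg=(2,0,0,0,0,0,0,0)
step 4: output 4; order=[2,1,3,4]; indeg=(2,0,0,0,0,0,0,0)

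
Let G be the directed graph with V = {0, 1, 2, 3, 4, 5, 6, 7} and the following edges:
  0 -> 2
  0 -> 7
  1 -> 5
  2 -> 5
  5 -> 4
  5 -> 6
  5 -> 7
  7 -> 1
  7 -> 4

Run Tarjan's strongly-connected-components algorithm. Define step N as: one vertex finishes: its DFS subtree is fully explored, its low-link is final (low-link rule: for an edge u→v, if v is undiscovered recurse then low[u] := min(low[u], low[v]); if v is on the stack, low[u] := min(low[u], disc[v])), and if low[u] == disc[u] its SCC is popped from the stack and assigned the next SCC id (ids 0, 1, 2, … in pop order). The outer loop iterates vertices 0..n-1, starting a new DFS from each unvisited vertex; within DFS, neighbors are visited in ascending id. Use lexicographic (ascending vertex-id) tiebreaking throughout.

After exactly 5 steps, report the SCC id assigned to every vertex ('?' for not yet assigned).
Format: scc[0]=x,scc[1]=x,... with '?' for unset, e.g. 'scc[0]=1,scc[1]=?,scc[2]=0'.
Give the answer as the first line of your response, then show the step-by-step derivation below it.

scc[0]=?,scc[1]=2,scc[2]=?,scc[3]=?,scc[4]=0,scc[5]=2,scc[6]=1,scc[7]=2

step 1: low=(low[0]=0,low[1]=?,low[2]=1,low[3]=?,low[4]=3,low[5]=2,low[6]=?,low[7]=?); scc=(scc[0]=?,scc[1]=?,scc[2]=?,scc[3]=?,scc[4]=0,scc[5]=?,scc[6]=?,scc[7]=?)
step 2: low=(low[0]=0,low[1]=?,low[2]=1,low[3]=?,low[4]=3,low[5]=2,low[6]=4,low[7]=?); scc=(scc[0]=?,scc[1]=?,scc[2]=?,scc[3]=?,scc[4]=0,scc[5]=?,scc[6]=1,scc[7]=?)
step 3: low=(low[0]=0,low[1]=2,low[2]=1,low[3]=?,low[4]=3,low[5]=2,low[6]=4,low[7]=5); scc=(scc[0]=?,scc[1]=?,scc[2]=?,scc[3]=?,scc[4]=0,scc[5]=?,scc[6]=1,scc[7]=?)
step 4: low=(low[0]=0,low[1]=2,low[2]=1,low[3]=?,low[4]=3,low[5]=2,low[6]=4,low[7]=2); scc=(scc[0]=?,scc[1]=?,scc[2]=?,scc[3]=?,scc[4]=0,scc[5]=?,scc[6]=1,scc[7]=?)
step 5: low=(low[0]=0,low[1]=2,low[2]=1,low[3]=?,low[4]=3,low[5]=2,low[6]=4,low[7]=2); scc=(scc[0]=?,scc[1]=2,scc[2]=?,scc[3]=?,scc[4]=0,scc[5]=2,scc[6]=1,scc[7]=2)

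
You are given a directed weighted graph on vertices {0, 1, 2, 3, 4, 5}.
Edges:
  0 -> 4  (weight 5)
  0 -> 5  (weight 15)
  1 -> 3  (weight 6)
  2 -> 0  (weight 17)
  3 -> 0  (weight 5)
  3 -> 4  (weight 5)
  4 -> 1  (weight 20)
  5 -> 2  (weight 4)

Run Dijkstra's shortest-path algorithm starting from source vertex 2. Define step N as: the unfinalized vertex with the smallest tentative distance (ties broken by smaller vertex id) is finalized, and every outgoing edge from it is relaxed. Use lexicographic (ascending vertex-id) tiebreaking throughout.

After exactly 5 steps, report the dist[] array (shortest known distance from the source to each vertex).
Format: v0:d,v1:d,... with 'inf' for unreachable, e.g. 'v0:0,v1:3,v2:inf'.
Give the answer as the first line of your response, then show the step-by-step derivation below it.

v0:17,v1:42,v2:0,v3:48,v4:22,v5:32

step 1: dist = v0:17,v1:inf,v2:0,v3:inf,v4:inf,v5:inf
step 2: dist = v0:17,v1:inf,v2:0,v3:inf,v4:22,v5:32
step 3: dist = v0:17,v1:42,v2:0,v3:inf,v4:22,v5:32
step 4: dist = v0:17,v1:42,v2:0,v3:inf,v4:22,v5:32
step 5: dist = v0:17,v1:42,v2:0,v3:48,v4:22,v5:32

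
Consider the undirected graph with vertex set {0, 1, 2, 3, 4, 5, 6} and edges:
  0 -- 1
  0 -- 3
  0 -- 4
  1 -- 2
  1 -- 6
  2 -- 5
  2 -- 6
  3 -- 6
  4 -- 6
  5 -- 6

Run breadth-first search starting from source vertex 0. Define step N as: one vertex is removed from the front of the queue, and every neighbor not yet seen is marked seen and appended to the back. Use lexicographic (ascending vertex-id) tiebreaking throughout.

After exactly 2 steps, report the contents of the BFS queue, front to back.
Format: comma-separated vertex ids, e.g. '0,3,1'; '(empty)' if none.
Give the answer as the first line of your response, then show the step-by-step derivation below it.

3,4,2,6

step 1: dequeue 0; queue=[1,3,4]; order=0
step 2: dequeue 1; queue=[3,4,2,6]; order=0,1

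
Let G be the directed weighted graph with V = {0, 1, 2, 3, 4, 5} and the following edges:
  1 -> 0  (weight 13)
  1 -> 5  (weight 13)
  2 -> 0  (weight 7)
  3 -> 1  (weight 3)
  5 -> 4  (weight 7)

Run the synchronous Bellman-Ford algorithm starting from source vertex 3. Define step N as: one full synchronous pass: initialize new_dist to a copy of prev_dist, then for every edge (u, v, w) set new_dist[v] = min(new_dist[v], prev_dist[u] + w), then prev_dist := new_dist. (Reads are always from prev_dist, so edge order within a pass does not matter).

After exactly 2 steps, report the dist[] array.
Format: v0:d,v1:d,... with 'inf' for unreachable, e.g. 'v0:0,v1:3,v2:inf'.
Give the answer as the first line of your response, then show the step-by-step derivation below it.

v0:16,v1:3,v2:inf,v3:0,v4:inf,v5:16

step 1: dist = v0:inf,v1:3,v2:inf,v3:0,v4:inf,v5:inf
step 2: dist = v0:16,v1:3,v2:inf,v3:0,v4:inf,v5:16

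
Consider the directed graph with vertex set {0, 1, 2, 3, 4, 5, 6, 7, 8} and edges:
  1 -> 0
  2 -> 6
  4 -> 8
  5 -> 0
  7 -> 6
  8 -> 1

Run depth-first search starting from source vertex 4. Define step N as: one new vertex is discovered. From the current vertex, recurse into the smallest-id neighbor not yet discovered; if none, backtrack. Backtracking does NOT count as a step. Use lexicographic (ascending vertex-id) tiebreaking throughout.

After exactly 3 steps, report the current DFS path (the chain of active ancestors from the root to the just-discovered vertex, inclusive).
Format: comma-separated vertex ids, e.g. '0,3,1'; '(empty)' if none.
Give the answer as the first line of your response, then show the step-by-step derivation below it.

4,8,1

step 1: discover 4; path=4; order=4
step 2: discover 8; path=4>8; order=4,8
step 3: discover 1; path=4>8>1; order=4,8,1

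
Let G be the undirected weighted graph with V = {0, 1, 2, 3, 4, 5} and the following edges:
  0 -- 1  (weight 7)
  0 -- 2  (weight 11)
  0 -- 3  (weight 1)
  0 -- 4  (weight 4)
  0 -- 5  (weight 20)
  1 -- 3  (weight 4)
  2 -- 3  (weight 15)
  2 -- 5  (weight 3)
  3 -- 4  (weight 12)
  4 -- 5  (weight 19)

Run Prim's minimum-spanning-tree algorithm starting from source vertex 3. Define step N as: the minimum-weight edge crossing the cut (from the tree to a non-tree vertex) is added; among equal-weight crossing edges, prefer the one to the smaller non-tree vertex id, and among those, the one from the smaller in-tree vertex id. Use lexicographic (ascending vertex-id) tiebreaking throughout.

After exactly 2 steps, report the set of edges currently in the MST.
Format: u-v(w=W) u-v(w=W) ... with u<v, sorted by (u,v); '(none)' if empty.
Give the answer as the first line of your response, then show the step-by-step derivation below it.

0-3(w=1) 1-3(w=4)

step 1: add edge 0-3 (w=1); MST = {0-3(w=1)}
step 2: add edge 1-3 (w=4); MST = {0-3(w=1) 1-3(w=4)}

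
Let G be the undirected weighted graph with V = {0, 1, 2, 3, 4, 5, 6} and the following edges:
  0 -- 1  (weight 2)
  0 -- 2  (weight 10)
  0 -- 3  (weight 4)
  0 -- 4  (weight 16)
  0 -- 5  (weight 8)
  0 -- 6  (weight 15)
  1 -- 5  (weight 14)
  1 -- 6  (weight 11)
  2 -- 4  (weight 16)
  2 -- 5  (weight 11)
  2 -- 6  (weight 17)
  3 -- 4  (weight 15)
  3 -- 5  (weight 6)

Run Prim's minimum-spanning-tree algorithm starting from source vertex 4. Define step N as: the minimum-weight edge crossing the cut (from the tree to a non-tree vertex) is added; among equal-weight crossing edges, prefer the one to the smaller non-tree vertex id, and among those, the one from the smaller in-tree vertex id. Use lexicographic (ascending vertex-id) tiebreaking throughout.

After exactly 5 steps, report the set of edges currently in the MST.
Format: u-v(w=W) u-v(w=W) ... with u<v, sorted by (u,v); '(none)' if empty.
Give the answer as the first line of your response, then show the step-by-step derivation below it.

0-1(w=2) 0-2(w=10) 0-3(w=4) 3-4(w=15) 3-5(w=6)

step 1: add edge 3-4 (w=15); MST = {3-4(w=15)}
step 2: add edge 0-3 (w=4); MST = {0-3(w=4) 3-4(w=15)}
step 3: add edge 0-1 (w=2); MST = {0-1(w=2) 0-3(w=4) 3-4(w=15)}
step 4: add edge 3-5 (w=6); MST = {0-1(w=2) 0-3(w=4) 3-4(w=15) 3-5(w=6)}
step 5: add edge 0-2 (w=10); MST = {0-1(w=2) 0-2(w=10) 0-3(w=4) 3-4(w=15) 3-5(w=6)}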